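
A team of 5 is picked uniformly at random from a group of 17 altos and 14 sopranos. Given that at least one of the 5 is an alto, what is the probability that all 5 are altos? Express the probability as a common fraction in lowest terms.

52/1411

Work in counts. Selections with at least one alto: C(31,5) − C(14,5) = 169911 − 2002 = 167909.
Of those, selections where all 5 are altos: C(17,5) = 6188.
Conditional probability = 6188/167909 = 52/1411.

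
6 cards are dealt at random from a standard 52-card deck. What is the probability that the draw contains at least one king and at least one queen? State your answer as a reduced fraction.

718637/5089630

There are C(52,6) = 20358520 possible draws.
By inclusion-exclusion on the complements, draws missing all kings or all queens: C(48,6) + C(48,6) − C(44,6) = 12271512 + 12271512 − 7059052 = 17483972.
So draws with at least one of each: 20358520 − 17483972 = 2874548, probability 2874548/20358520 = 718637/5089630.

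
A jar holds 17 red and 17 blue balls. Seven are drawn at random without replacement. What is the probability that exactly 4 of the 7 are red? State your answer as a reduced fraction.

Total number of selections: C(34,7) = 5379616.
Selections with exactly 4 red: choose 4 of the 17 red and 3 of the 17 blue, C(17,4)·C(17,3) = 2380·680 = 1618400.
Probability = 1618400/5379616 = 2975/9889.

2975/9889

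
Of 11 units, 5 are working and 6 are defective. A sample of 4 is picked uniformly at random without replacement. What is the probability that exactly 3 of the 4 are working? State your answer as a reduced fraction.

2/11

The sample space is all 4-subsets of the 11: C(11,4) = 330.
Selections with exactly 3 working: choose 3 of the 5 working and 1 of the 6 defective, C(5,3)·C(6,1) = 10·6 = 60.
Probability = 60/330 = 2/11.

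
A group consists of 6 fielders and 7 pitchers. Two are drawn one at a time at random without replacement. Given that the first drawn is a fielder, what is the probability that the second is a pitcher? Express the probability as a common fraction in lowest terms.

After removing one fielder, 12 remain: 5 fielders and 7 pitchers.
So the probability the next is a pitcher is 7/12.

7/12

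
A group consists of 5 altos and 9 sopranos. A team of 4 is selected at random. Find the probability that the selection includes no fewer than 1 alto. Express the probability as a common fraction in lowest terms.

125/143

Total selections: C(14,4) = 1001.
The complement is all 4 are sopranos: C(9,4) = 126.
Probability = 1 − 126/1001 = 875/1001 = 125/143.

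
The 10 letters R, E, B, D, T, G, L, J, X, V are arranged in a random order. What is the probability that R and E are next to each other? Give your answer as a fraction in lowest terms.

There are 10! = 3628800 arrangements.
Treat R and E as a block: 9! arrangements of the blocks × 2 orders within the block = 2·362880 = 725760.
Probability = 725760/3628800 = 1/5.

1/5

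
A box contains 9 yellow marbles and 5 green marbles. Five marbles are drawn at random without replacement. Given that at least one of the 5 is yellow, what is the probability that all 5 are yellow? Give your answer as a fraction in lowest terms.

Work in counts. Selections with at least one yellow: C(14,5) − C(5,5) = 2002 − 1 = 2001.
Of those, selections where all 5 are yellow: C(9,5) = 126.
Conditional probability = 126/2001 = 42/667.

42/667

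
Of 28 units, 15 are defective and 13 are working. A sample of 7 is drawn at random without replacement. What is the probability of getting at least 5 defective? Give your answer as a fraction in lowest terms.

1069/4140

There are C(28,7) = 1184040 ways to choose the 7.
Favorable selections (at least 5 defective): C(15,5)·C(13,2) + C(15,6)·C(13,1) + C(15,7)·C(13,0) = 234234 + 65065 + 6435 = 305734.
Probability = 305734/1184040 = 1069/4140.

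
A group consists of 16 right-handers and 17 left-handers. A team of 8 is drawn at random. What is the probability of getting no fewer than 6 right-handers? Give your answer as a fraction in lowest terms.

1511/16182

There are C(33,8) = 13884156 ways to choose the 8.
Favorable selections (no fewer than 6 right-handers): C(16,6)·C(17,2) + C(16,7)·C(17,1) + C(16,8)·C(17,0) = 1089088 + 194480 + 12870 = 1296438.
Probability = 1296438/13884156 = 1511/16182.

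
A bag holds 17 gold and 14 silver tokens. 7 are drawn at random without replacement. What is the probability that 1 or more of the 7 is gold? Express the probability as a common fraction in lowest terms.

67337/67425

Total selections: C(31,7) = 2629575.
The complement is all 7 are silver: C(14,7) = 3432.
Probability = 1 − 3432/2629575 = 2626143/2629575 = 67337/67425.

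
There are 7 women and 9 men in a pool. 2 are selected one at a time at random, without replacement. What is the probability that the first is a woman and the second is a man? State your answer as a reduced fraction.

Multiply the conditional probabilities at each draw: 7/16 · 9/15 = 63/240 = 21/80.

21/80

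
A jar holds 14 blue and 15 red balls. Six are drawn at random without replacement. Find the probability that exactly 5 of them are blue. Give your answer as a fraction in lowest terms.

The sample space is all 6-subsets of the 29: C(29,6) = 475020.
Selections with exactly 5 blue: choose 5 of the 14 blue and 1 of the 15 red, C(14,5)·C(15,1) = 2002·15 = 30030.
Probability = 30030/475020 = 11/174.

11/174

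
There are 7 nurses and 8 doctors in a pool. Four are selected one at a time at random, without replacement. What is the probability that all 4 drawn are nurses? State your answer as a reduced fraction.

1/39

Multiply the conditional probabilities at each draw: 7/15 · 6/14 · 5/13 · 4/12 = 840/32760 = 1/39.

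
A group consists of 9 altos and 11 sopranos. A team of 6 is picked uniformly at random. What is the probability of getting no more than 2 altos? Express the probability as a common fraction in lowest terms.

There are C(20,6) = 38760 ways to choose the 6.
Favorable selections (no more than 2 altos): C(9,0)·C(11,6) + C(9,1)·C(11,5) + C(9,2)·C(11,4) = 462 + 4158 + 11880 = 16500.
Probability = 16500/38760 = 275/646.

275/646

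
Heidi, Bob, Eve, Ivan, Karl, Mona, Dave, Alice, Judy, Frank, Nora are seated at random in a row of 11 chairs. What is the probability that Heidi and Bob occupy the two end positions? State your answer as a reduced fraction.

1/55

There are 11! = 39916800 arrangements.
Place Heidi and Bob at the ends in 2 ways, arrange the remaining 9 in 9! = 362880 ways: 2·362880 = 725760.
Probability = 725760/39916800 = 1/55.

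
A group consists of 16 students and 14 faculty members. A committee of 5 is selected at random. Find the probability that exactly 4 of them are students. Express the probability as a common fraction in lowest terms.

140/783

Total number of selections: C(30,5) = 142506.
Selections with exactly 4 students: choose 4 of the 16 students and 1 of the 14 faculty members, C(16,4)·C(14,1) = 1820·14 = 25480.
Probability = 25480/142506 = 140/783.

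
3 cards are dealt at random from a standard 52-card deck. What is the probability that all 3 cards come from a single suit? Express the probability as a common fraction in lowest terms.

There are C(52,3) = 22100 possible 3-card hands.
Hands of one suit: 4 suits × C(13,3) = 4·286 = 1144.
Probability = 1144/22100 = 22/425.

22/425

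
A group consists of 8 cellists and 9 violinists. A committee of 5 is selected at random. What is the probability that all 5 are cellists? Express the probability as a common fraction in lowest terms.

2/221

There are C(17,5) = 6188 possible selections.
Selections with all cellists: C(8,5) = 56.
Probability = 56/6188 = 2/221.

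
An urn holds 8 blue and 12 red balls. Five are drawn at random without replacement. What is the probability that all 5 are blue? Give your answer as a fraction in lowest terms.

There are C(20,5) = 15504 possible selections.
Selections with all blue: C(8,5) = 56.
Probability = 56/15504 = 7/1938.

7/1938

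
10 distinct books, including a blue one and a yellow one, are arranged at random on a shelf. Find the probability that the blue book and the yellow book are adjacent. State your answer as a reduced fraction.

1/5

There are 10! = 3628800 arrangements.
Treat the blue book and the yellow book as a block: 9! arrangements of the blocks × 2 orders within the block = 2·362880 = 725760.
Probability = 725760/3628800 = 1/5.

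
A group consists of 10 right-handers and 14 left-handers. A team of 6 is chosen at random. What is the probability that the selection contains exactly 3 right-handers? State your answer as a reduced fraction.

1560/4807

The sample space is all 6-subsets of the 24: C(24,6) = 134596.
Selections with exactly 3 right-handers: choose 3 of the 10 right-handers and 3 of the 14 left-handers, C(10,3)·C(14,3) = 120·364 = 43680.
Probability = 43680/134596 = 1560/4807.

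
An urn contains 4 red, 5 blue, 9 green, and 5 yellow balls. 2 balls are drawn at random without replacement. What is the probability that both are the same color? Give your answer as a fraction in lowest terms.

There are C(23,2) = 253 ways to draw 2 balls.
All same color: C(4,2) + C(5,2) + C(9,2) + C(5,2) = 6 + 10 + 36 + 10 = 62.
Probability = 62/253.

62/253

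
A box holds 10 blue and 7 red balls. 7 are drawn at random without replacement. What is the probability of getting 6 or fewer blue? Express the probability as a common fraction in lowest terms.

2416/2431

There are C(17,7) = 19448 ways to choose the 7.
The complement is exactly 7 blue: C(10,7)·C(7,0) = 120.
Probability = 1 − 120/19448 = 19328/19448 = 2416/2431.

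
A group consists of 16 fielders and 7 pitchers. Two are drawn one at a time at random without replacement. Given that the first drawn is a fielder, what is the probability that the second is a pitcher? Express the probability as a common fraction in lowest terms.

After removing one fielder, 22 remain: 15 fielders and 7 pitchers.
So the probability the next is a pitcher is 7/22.

7/22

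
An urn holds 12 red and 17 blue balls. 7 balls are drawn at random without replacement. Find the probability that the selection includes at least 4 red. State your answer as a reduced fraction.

38401/130065

Total selections: C(29,7) = 1560780.
Favorable selections (at least 4 red): C(12,4)·C(17,3) + C(12,5)·C(17,2) + C(12,6)·C(17,1) + C(12,7)·C(17,0) = 336600 + 107712 + 15708 + 792 = 460812.
Probability = 460812/1560780 = 38401/130065.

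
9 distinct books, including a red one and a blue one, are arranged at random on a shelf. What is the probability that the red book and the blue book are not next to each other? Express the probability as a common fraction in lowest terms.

There are 9! = 362880 arrangements.
Arrangements with the red book and the blue book adjacent: 2·8! = 80640.
So not adjacent: 362880 − 80640 = 282240, probability 282240/362880 = 7/9.

7/9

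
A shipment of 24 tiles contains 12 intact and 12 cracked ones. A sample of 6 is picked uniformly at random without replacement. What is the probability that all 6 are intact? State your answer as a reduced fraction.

There are C(24,6) = 134596 possible selections.
Selections with all intact: C(12,6) = 924.
Probability = 924/134596 = 3/437.

3/437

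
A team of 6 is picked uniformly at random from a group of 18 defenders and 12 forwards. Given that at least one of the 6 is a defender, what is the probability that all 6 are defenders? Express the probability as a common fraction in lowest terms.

884/28231

Work in counts. Selections with at least one defender: C(30,6) − C(12,6) = 593775 − 924 = 592851.
Of those, selections where all 6 are defenders: C(18,6) = 18564.
Conditional probability = 18564/592851 = 884/28231.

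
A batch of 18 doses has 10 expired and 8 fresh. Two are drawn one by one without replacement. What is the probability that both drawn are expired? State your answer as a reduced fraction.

Multiply the conditional probabilities at each draw: 10/18 · 9/17 = 90/306 = 5/17.

5/17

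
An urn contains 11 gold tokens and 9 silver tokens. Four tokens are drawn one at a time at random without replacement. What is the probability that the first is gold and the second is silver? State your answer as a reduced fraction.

Multiply the conditional probabilities at each draw: 11/20 · 9/19 = 99/380.

99/380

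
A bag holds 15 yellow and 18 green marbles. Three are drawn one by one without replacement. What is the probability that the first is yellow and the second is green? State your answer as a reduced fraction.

Multiply the conditional probabilities at each draw: 15/33 · 18/32 = 270/1056 = 45/176.

45/176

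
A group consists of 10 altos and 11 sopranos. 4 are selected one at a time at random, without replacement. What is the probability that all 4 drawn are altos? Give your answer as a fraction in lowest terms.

2/57

Multiply the conditional probabilities at each draw: 10/21 · 9/20 · 8/19 · 7/18 = 5040/143640 = 2/57.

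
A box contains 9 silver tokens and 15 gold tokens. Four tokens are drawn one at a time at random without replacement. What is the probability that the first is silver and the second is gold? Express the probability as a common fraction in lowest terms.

45/184

Multiply the conditional probabilities at each draw: 9/24 · 15/23 = 135/552 = 45/184.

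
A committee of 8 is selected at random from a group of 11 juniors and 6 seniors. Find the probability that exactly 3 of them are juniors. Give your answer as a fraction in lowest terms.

9/221

There are C(17,8) = 24310 ways to choose 8 from 17.
Selections with exactly 3 juniors: choose 3 of the 11 juniors and 5 of the 6 seniors, C(11,3)·C(6,5) = 165·6 = 990.
Probability = 990/24310 = 9/221.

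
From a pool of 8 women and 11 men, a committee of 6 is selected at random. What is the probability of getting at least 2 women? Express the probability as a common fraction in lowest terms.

547/646

Total selections: C(19,6) = 27132.
Count the complement (fewer than 2 women): C(8,0)·C(11,6) + C(8,1)·C(11,5) = 462 + 3696 = 4158.
Probability = 1 − 4158/27132 = 22974/27132 = 547/646.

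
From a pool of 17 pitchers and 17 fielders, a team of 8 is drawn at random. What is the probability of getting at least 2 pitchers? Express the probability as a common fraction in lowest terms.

There are C(34,8) = 18156204 ways to choose the 8.
Favorable selections (at least 2 pitchers): C(17,2)·C(17,6) + C(17,3)·C(17,5) + C(17,4)·C(17,4) + C(17,5)·C(17,3) + C(17,6)·C(17,2) + C(17,7)·C(17,1) + C(17,8)·C(17,0) = 1683136 + 4207840 + 5664400 + 4207840 + 1683136 + 330616 + 24310 = 17801278.
Probability = 17801278/18156204 = 47597/48546.

47597/48546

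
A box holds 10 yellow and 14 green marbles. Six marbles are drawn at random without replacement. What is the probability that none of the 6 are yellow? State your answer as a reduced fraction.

There are C(24,6) = 134596 possible selections.
Selections with no yellow (all green): C(14,6) = 3003.
Probability = 3003/134596 = 39/1748.

39/1748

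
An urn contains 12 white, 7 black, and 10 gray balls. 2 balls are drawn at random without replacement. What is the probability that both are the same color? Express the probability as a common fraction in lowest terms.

There are C(29,2) = 406 ways to draw 2 balls.
All same color: C(12,2) + C(7,2) + C(10,2) = 66 + 21 + 45 = 132.
Probability = 132/406 = 66/203.

66/203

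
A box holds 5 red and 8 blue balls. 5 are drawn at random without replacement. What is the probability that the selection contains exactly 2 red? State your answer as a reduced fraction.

560/1287

The sample space is all 5-subsets of the 13: C(13,5) = 1287.
Selections with exactly 2 red: choose 2 of the 5 red and 3 of the 8 blue, C(5,2)·C(8,3) = 10·56 = 560.
Probability = 560/1287.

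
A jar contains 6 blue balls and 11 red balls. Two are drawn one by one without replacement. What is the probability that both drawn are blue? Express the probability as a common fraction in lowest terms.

Multiply the conditional probabilities at each draw: 6/17 · 5/16 = 30/272 = 15/136.

15/136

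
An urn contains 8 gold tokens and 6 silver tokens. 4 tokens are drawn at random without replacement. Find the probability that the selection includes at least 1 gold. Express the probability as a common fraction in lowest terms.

986/1001

Total selections: C(14,4) = 1001.
Favorable selections (at least 1 gold): C(8,1)·C(6,3) + C(8,2)·C(6,2) + C(8,3)·C(6,1) + C(8,4)·C(6,0) = 160 + 420 + 336 + 70 = 986.
Probability = 986/1001.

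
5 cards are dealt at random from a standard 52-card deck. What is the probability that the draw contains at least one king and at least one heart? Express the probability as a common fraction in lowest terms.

229297/866320

There are C(52,5) = 2598960 possible draws.
By inclusion-exclusion on the complements, draws missing all kings or all hearts: C(48,5) + C(39,5) − C(36,5) = 1712304 + 575757 − 376992 = 1911069.
So draws with at least one of each: 2598960 − 1911069 = 687891, probability 687891/2598960 = 229297/866320.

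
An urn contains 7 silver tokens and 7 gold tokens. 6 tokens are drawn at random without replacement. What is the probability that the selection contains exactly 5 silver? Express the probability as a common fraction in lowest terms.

7/143

Total number of selections: C(14,6) = 3003.
Selections with exactly 5 silver: choose 5 of the 7 silver and 1 of the 7 gold, C(7,5)·C(7,1) = 21·7 = 147.
Probability = 147/3003 = 7/143.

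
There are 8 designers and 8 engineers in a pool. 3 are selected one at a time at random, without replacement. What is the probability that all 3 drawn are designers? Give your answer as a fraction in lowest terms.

1/10

Multiply the conditional probabilities at each draw: 8/16 · 7/15 · 6/14 = 336/3360 = 1/10.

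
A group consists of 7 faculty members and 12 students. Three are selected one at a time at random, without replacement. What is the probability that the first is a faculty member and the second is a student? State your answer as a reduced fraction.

14/57

Multiply the conditional probabilities at each draw: 7/19 · 12/18 = 84/342 = 14/57.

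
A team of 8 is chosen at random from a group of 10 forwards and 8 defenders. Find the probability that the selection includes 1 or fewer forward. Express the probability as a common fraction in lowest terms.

9/4862

There are C(18,8) = 43758 ways to choose the 8.
Favorable selections (1 or fewer forward): C(10,0)·C(8,8) + C(10,1)·C(8,7) = 1 + 80 = 81.
Probability = 81/43758 = 9/4862.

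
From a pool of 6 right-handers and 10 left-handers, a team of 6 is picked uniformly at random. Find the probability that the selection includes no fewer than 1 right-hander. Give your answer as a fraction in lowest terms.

Total selections: C(16,6) = 8008.
The complement is all 6 are left-handers: C(10,6) = 210.
Probability = 1 − 210/8008 = 7798/8008 = 557/572.

557/572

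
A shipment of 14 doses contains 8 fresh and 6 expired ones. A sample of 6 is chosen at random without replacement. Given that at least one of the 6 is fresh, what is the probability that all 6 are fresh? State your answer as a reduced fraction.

14/1501

Work in counts. Selections with at least one fresh: C(14,6) − C(6,6) = 3003 − 1 = 3002.
Of those, selections where all 6 are fresh: C(8,6) = 28.
Conditional probability = 28/3002 = 14/1501.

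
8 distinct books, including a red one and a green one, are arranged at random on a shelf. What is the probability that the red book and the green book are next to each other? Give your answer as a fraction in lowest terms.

1/4

There are 8! = 40320 arrangements.
Treat the red book and the green book as a block: 7! arrangements of the blocks × 2 orders within the block = 2·5040 = 10080.
Probability = 10080/40320 = 1/4.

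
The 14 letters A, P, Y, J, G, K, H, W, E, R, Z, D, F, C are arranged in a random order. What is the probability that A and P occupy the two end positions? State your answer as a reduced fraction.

1/91

There are 14! = 87178291200 arrangements.
Place A and P at the ends in 2 ways, arrange the remaining 12 in 12! = 479001600 ways: 2·479001600 = 958003200.
Probability = 958003200/87178291200 = 1/91.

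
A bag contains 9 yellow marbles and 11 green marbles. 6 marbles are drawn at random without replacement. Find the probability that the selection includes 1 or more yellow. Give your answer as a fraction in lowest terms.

6383/6460

Total selections: C(20,6) = 38760.
Favorable selections (1 or more yellow): C(9,1)·C(11,5) + C(9,2)·C(11,4) + C(9,3)·C(11,3) + C(9,4)·C(11,2) + C(9,5)·C(11,1) + C(9,6)·C(11,0) = 4158 + 11880 + 13860 + 6930 + 1386 + 84 = 38298.
Probability = 38298/38760 = 6383/6460.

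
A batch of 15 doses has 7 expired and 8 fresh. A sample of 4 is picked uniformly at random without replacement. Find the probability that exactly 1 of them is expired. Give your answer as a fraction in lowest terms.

56/195

There are C(15,4) = 1365 ways to choose 4 from 15.
Selections with exactly 1 expired: choose 1 of the 7 expired and 3 of the 8 fresh, C(7,1)·C(8,3) = 7·56 = 392.
Probability = 392/1365 = 56/195.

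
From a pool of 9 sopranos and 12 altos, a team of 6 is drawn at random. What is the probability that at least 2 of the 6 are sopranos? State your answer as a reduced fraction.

3851/4522

There are C(21,6) = 54264 ways to choose the 6.
Count the complement (fewer than 2 sopranos): C(9,0)·C(12,6) + C(9,1)·C(12,5) = 924 + 7128 = 8052.
Probability = 1 − 8052/54264 = 46212/54264 = 3851/4522.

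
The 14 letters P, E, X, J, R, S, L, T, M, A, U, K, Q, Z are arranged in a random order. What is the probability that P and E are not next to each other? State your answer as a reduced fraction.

There are 14! = 87178291200 arrangements.
Arrangements with P and E adjacent: 2·13! = 12454041600.
So not adjacent: 87178291200 − 12454041600 = 74724249600, probability 74724249600/87178291200 = 6/7.

6/7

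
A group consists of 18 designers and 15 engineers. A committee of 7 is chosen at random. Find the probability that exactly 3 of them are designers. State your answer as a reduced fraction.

There are C(33,7) = 4272048 ways to choose 7 from 33.
Selections with exactly 3 designers: choose 3 of the 18 designers and 4 of the 15 engineers, C(18,3)·C(15,4) = 816·1365 = 1113840.
Probability = 1113840/4272048 = 7735/29667.

7735/29667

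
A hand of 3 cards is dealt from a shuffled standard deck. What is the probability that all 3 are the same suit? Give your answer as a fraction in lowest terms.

There are C(52,3) = 22100 possible 3-card hands.
Hands of one suit: 4 suits × C(13,3) = 4·286 = 1144.
Probability = 1144/22100 = 22/425.

22/425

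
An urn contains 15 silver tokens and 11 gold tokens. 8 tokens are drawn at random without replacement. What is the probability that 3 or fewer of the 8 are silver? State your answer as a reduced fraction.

Total selections: C(26,8) = 1562275.
Favorable selections (3 or fewer silver): C(15,0)·C(11,8) + C(15,1)·C(11,7) + C(15,2)·C(11,6) + C(15,3)·C(11,5) = 165 + 4950 + 48510 + 210210 = 263835.
Probability = 263835/1562275 = 369/2185.

369/2185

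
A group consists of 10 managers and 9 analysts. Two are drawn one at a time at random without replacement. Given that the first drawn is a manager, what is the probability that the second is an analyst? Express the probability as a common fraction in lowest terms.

1/2

After removing one manager, 18 remain: 9 managers and 9 analysts.
So the probability the next is an analyst is 9/18 = 1/2.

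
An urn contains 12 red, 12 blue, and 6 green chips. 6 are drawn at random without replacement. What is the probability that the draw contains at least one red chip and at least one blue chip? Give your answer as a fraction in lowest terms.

There are C(30,6) = 593775 possible draws.
By inclusion-exclusion on the complements, draws missing all red or all blue: C(18,6) + C(18,6) − C(6,6) = 18564 + 18564 − 1 = 37127.
So draws with at least one of each: 593775 − 37127 = 556648, probability 556648/593775.

556648/593775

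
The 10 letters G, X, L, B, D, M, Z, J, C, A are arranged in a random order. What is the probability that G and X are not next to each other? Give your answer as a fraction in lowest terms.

4/5

There are 10! = 3628800 arrangements.
Arrangements with G and X adjacent: 2·9! = 725760.
So not adjacent: 3628800 − 725760 = 2903040, probability 2903040/3628800 = 4/5.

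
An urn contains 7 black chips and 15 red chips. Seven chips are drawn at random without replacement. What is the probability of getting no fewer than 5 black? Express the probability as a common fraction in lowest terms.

2311/170544

There are C(22,7) = 170544 ways to choose the 7.
Favorable selections (no fewer than 5 black): C(7,5)·C(15,2) + C(7,6)·C(15,1) + C(7,7)·C(15,0) = 2205 + 105 + 1 = 2311.
Probability = 2311/170544.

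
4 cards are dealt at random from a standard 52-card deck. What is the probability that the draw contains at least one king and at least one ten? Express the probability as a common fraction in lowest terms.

1332/20825

There are C(52,4) = 270725 possible draws.
By inclusion-exclusion on the complements, draws missing all kings or all tens: C(48,4) + C(48,4) − C(44,4) = 194580 + 194580 − 135751 = 253409.
So draws with at least one of each: 270725 − 253409 = 17316, probability 17316/270725 = 1332/20825.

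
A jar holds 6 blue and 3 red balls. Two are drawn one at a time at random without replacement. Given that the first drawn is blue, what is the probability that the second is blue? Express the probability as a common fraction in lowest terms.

After removing one blue, 8 remain: 5 blue and 3 red.
So the probability the next is blue is 5/8.

5/8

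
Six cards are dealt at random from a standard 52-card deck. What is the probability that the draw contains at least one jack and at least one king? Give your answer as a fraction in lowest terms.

718637/5089630

There are C(52,6) = 20358520 possible draws.
By inclusion-exclusion on the complements, draws missing all jacks or all kings: C(48,6) + C(48,6) − C(44,6) = 12271512 + 12271512 − 7059052 = 17483972.
So draws with at least one of each: 20358520 − 17483972 = 2874548, probability 2874548/20358520 = 718637/5089630.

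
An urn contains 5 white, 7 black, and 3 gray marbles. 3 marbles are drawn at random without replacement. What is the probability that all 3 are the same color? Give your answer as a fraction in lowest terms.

There are C(15,3) = 455 ways to draw 3 marbles.
All same color: C(5,3) + C(7,3) + C(3,3) = 10 + 35 + 1 = 46.
Probability = 46/455.

46/455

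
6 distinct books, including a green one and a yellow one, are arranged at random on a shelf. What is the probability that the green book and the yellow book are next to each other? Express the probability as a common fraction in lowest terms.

1/3

There are 6! = 720 arrangements.
Treat the green book and the yellow book as a block: 5! arrangements of the blocks × 2 orders within the block = 2·120 = 240.
Probability = 240/720 = 1/3.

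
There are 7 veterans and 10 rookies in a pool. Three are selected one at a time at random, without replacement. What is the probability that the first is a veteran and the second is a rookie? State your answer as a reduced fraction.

35/136

Multiply the conditional probabilities at each draw: 7/17 · 10/16 = 70/272 = 35/136.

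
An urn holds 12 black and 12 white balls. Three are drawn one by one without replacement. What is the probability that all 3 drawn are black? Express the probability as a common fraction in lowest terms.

5/46

Multiply the conditional probabilities at each draw: 12/24 · 11/23 · 10/22 = 1320/12144 = 5/46.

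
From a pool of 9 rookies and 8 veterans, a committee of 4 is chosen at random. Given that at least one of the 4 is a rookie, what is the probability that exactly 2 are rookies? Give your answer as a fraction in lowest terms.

24/55

Work in counts. Selections with at least one rookie: C(17,4) − C(8,4) = 2380 − 70 = 2310.
Of those, selections where exactly 2 are rookies: C(9,2)·C(8,2) = 36·28 = 1008.
Conditional probability = 1008/2310 = 24/55.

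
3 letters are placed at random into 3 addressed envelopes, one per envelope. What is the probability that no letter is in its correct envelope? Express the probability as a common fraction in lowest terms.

1/3

There are 3! = 6 assignments.
By inclusion-exclusion, assignments with no fixed points: C(3,0)·3! − C(3,1)·2! + C(3,2)·1! − C(3,3)·0! = 2.
Probability = 2/6 = 1/3.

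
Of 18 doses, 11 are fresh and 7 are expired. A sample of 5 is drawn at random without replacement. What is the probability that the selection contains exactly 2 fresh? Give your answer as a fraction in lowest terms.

275/1224

The sample space is all 5-subsets of the 18: C(18,5) = 8568.
Selections with exactly 2 fresh: choose 2 of the 11 fresh and 3 of the 7 expired, C(11,2)·C(7,3) = 55·35 = 1925.
Probability = 1925/8568 = 275/1224.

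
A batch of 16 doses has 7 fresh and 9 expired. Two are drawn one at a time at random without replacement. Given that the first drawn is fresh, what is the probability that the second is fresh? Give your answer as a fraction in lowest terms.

After removing one fresh, 15 remain: 6 fresh and 9 expired.
So the probability the next is fresh is 6/15 = 2/5.

2/5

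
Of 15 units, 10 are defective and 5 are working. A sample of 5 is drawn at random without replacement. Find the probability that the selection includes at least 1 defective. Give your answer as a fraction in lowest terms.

3002/3003

There are C(15,5) = 3003 ways to choose the 5.
The complement is all 5 are working: C(5,5) = 1.
Probability = 1 − 1/3003 = 3002/3003.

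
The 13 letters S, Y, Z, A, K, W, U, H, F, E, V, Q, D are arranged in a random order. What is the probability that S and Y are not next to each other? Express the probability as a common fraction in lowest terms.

There are 13! = 6227020800 arrangements.
Arrangements with S and Y adjacent: 2·12! = 958003200.
So not adjacent: 6227020800 − 958003200 = 5269017600, probability 5269017600/6227020800 = 11/13.

11/13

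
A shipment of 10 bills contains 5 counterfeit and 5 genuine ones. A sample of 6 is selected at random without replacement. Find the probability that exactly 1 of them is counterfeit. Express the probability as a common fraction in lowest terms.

The sample space is all 6-subsets of the 10: C(10,6) = 210.
Selections with exactly 1 counterfeit: choose 1 of the 5 counterfeit and 5 of the 5 genuine, C(5,1)·C(5,5) = 5·1 = 5.
Probability = 5/210 = 1/42.

1/42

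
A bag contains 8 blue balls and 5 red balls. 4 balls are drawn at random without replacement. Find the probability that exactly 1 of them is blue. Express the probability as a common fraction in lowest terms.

16/143

The sample space is all 4-subsets of the 13: C(13,4) = 715.
Selections with exactly 1 blue: choose 1 of the 8 blue and 3 of the 5 red, C(8,1)·C(5,3) = 8·10 = 80.
Probability = 80/715 = 16/143.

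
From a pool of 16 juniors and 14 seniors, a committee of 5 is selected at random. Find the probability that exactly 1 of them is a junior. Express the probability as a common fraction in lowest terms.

Total number of selections: C(30,5) = 142506.
Selections with exactly 1 junior: choose 1 of the 16 juniors and 4 of the 14 seniors, C(16,1)·C(14,4) = 16·1001 = 16016.
Probability = 16016/142506 = 88/783.

88/783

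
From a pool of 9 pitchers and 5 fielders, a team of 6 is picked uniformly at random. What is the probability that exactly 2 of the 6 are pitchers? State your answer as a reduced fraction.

60/1001

There are C(14,6) = 3003 ways to choose 6 from 14.
Selections with exactly 2 pitchers: choose 2 of the 9 pitchers and 4 of the 5 fielders, C(9,2)·C(5,4) = 36·5 = 180.
Probability = 180/3003 = 60/1001.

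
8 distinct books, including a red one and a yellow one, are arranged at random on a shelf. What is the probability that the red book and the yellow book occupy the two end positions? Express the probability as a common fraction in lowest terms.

1/28

There are 8! = 40320 arrangements.
Place the red book and the yellow book at the ends in 2 ways, arrange the remaining 6 in 6! = 720 ways: 2·720 = 1440.
Probability = 1440/40320 = 1/28.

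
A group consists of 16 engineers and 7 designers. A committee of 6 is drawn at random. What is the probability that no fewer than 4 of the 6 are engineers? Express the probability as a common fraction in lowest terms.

10972/14421

There are C(23,6) = 100947 ways to choose the 6.
Favorable selections (no fewer than 4 engineers): C(16,4)·C(7,2) + C(16,5)·C(7,1) + C(16,6)·C(7,0) = 38220 + 30576 + 8008 = 76804.
Probability = 76804/100947 = 10972/14421.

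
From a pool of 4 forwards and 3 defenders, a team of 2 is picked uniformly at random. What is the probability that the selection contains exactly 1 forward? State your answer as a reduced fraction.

4/7

There are C(7,2) = 21 ways to choose 2 from 7.
Selections with exactly 1 forward: choose 1 of the 4 forwards and 1 of the 3 defenders, C(4,1)·C(3,1) = 4·3 = 12.
Probability = 12/21 = 4/7.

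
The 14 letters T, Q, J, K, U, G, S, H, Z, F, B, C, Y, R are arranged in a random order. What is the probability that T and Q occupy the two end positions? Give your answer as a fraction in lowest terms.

There are 14! = 87178291200 arrangements.
Place T and Q at the ends in 2 ways, arrange the remaining 12 in 12! = 479001600 ways: 2·479001600 = 958003200.
Probability = 958003200/87178291200 = 1/91.

1/91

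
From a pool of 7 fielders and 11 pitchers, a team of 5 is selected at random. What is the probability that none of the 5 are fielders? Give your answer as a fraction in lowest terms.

11/204

There are C(18,5) = 8568 possible selections.
Selections with no fielders (all pitchers): C(11,5) = 462.
Probability = 462/8568 = 11/204.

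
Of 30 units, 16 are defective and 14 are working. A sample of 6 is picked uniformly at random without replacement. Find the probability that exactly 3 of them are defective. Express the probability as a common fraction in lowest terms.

448/1305

The sample space is all 6-subsets of the 30: C(30,6) = 593775.
Selections with exactly 3 defective: choose 3 of the 16 defective and 3 of the 14 working, C(16,3)·C(14,3) = 560·364 = 203840.
Probability = 203840/593775 = 448/1305.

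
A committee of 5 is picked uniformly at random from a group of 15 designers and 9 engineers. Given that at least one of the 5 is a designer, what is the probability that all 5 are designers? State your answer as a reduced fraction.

143/2018

Work in counts. Selections with at least one designer: C(24,5) − C(9,5) = 42504 − 126 = 42378.
Of those, selections where all 5 are designers: C(15,5) = 3003.
Conditional probability = 3003/42378 = 143/2018.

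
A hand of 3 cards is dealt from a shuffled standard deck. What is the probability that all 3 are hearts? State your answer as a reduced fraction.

There are C(52,3) = 22100 possible 3-card hands.
Hands that are all hearts: C(13,3) = 286.
Probability = 286/22100 = 11/850.

11/850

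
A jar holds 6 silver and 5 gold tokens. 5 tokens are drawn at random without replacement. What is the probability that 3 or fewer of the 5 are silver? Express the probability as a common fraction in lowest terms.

127/154

There are C(11,5) = 462 ways to choose the 5.
Count the complement (more than 3 silver): C(6,4)·C(5,1) + C(6,5)·C(5,0) = 75 + 6 = 81.
Probability = 1 − 81/462 = 381/462 = 127/154.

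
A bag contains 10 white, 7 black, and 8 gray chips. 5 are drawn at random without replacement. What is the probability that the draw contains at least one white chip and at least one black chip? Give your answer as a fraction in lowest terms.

1189/1518

There are C(25,5) = 53130 possible draws.
By inclusion-exclusion on the complements, draws missing all white or all black: C(15,5) + C(18,5) − C(8,5) = 3003 + 8568 − 56 = 11515.
So draws with at least one of each: 53130 − 11515 = 41615, probability 41615/53130 = 1189/1518.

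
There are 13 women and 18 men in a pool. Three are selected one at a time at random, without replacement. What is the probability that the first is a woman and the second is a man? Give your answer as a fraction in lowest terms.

Multiply the conditional probabilities at each draw: 13/31 · 18/30 = 234/930 = 39/155.

39/155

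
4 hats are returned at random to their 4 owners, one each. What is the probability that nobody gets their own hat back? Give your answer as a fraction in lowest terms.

There are 4! = 24 assignments.
By inclusion-exclusion, assignments with no fixed points: C(4,0)·4! − C(4,1)·3! + C(4,2)·2! − C(4,3)·1! + C(4,4)·0! = 9.
Probability = 9/24 = 3/8.

3/8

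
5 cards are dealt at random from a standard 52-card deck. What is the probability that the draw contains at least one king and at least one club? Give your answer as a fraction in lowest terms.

229297/866320

There are C(52,5) = 2598960 possible draws.
By inclusion-exclusion on the complements, draws missing all kings or all clubs: C(48,5) + C(39,5) − C(36,5) = 1712304 + 575757 − 376992 = 1911069.
So draws with at least one of each: 2598960 − 1911069 = 687891, probability 687891/2598960 = 229297/866320.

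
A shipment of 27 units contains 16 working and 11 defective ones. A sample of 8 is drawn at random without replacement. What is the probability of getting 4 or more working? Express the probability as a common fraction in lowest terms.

886/1035

There are C(27,8) = 2220075 ways to choose the 8.
Count the complement (fewer than 4 working): C(16,0)·C(11,8) + C(16,1)·C(11,7) + C(16,2)·C(11,6) + C(16,3)·C(11,5) = 165 + 5280 + 55440 + 258720 = 319605.
Probability = 1 − 319605/2220075 = 1900470/2220075 = 886/1035.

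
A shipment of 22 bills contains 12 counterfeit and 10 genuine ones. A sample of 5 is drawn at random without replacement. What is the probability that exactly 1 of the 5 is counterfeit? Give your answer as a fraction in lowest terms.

The sample space is all 5-subsets of the 22: C(22,5) = 26334.
Selections with exactly 1 counterfeit: choose 1 of the 12 counterfeit and 4 of the 10 genuine, C(12,1)·C(10,4) = 12·210 = 2520.
Probability = 2520/26334 = 20/209.

20/209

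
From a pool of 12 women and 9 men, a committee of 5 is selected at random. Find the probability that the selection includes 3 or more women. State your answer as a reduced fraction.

11/17

There are C(21,5) = 20349 ways to choose the 5.
Favorable selections (3 or more women): C(12,3)·C(9,2) + C(12,4)·C(9,1) + C(12,5)·C(9,0) = 7920 + 4455 + 792 = 13167.
Probability = 13167/20349 = 11/17.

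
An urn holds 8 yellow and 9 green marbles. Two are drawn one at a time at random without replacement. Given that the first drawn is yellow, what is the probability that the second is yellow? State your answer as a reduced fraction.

After removing one yellow, 16 remain: 7 yellow and 9 green.
So the probability the next is yellow is 7/16.

7/16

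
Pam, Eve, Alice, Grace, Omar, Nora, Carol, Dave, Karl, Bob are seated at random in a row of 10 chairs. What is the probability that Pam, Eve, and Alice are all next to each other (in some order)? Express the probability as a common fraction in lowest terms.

1/15

There are 10! = 3628800 arrangements.
Treat the three as one block: 8! placements × 3! orders within the block = 40320·6 = 241920.
Probability = 241920/3628800 = 1/15.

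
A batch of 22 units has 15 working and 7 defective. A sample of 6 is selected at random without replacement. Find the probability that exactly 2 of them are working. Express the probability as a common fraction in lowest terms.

175/3553

The sample space is all 6-subsets of the 22: C(22,6) = 74613.
Selections with exactly 2 working: choose 2 of the 15 working and 4 of the 7 defective, C(15,2)·C(7,4) = 105·35 = 3675.
Probability = 3675/74613 = 175/3553.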